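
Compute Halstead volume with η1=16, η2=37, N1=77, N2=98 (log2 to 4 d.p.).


Formula: V = N * log2(η), where N = N1 + N2 and η = η1 + η2
η = 16 + 37 = 53
N = 77 + 98 = 175
log2(53) ≈ 5.7279
V = 175 * 5.7279 = 1002.38

1002.38


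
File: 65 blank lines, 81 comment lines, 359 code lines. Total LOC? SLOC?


Total LOC = blank + comment + code
Total LOC = 65 + 81 + 359 = 505
SLOC (source only) = code = 359

Total LOC: 505, SLOC: 359


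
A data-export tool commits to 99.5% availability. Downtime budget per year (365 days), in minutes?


Formula: allowed downtime = period * (100 - SLA) / 100
Period (year (365 days)) = 525600 minutes
Unavailability fraction = (100 - 99.5) / 100
Allowed downtime = 525600 * (100 - 99.5) / 100
Allowed downtime = 2628.0 minutes

2628.0 minutes


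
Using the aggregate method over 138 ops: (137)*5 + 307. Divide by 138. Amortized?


Formula: Amortized cost = Total cost / Operations
Total cost = (137 * 5) + (1 * 307)
Total cost = 685 + 307 = 992
Amortized = 992 / 138 = 7.1884

7.1884


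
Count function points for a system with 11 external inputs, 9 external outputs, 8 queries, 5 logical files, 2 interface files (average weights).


UFP = EI*4 + EO*5 + EQ*4 + ILF*10 + EIF*7
UFP = 11*4 + 9*5 + 8*4 + 5*10 + 2*7
UFP = 44 + 45 + 32 + 50 + 14
UFP = 185

185


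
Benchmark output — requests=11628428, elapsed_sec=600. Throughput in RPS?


Formula: throughput = requests / seconds
throughput = 11628428 / 600
throughput = 19380.71 requests/second

19380.71 requests/second


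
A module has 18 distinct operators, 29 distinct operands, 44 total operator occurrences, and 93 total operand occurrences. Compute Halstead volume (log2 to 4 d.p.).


Formula: V = N * log2(η), where N = N1 + N2 and η = η1 + η2
η = 18 + 29 = 47
N = 44 + 93 = 137
log2(47) ≈ 5.5546
V = 137 * 5.5546 = 760.98

760.98


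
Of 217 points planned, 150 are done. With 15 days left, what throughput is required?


Formula: Required rate = Remaining points / Days left
Remaining = 217 - 150 = 67 points
Required rate = 67 / 15 = 4.47 points/day

4.47 points/day


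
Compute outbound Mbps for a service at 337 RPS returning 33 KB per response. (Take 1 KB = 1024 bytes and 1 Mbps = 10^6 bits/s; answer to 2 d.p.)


Formula: Mbps = payload_bytes * RPS * 8 / 1e6
Payload per request = 33 KB = 33 * 1024 = 33792 bytes
Total bytes/sec = 33792 * 337 = 11387904
Total bits/sec = 11387904 * 8 = 91103232
Mbps = 91103232 / 1e6 = 91.1

91.1 Mbps


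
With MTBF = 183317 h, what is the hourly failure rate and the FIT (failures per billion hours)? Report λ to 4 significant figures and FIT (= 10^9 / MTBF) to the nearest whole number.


Formula: λ = 1 / MTBF; FIT = λ × 1e9 = 1e9 / MTBF
λ = 1 / 183317 ≈ 5.455e-06 failures/hour
FIT = 1e9 / 183317 ≈ 5455 failures per 1e9 hours (nearest whole number)

λ = 5.455e-06 /h, FIT = 5455


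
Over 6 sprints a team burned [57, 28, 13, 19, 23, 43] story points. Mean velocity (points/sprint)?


Formula: Avg velocity = Total points / Number of sprints
Points: [57, 28, 13, 19, 23, 43]
Sum = 57 + 28 + 13 + 19 + 23 + 43 = 183
Avg velocity = 183 / 6 = 30.5 points/sprint

30.5 points/sprint


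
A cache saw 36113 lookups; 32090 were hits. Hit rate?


Formula: hit rate = hits / (hits + misses) * 100
hit rate = 32090 / (32090 + 4023) * 100
hit rate = 32090 / 36113 * 100
hit rate = 88.86%

88.86%


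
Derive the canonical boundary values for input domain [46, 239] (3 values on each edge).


Range: [46, 239]
Boundaries: just below min, min, min+1, max-1, max, just above max
Values: [45, 46, 47, 238, 239, 240]

[45, 46, 47, 238, 239, 240]


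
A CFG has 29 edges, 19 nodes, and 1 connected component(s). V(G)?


Formula: V(G) = E - N + 2P
V(G) = 29 - 19 + 2*1
V(G) = 10 + 2
V(G) = 12

12


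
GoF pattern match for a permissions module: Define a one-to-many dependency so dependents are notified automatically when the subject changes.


This matches the Observer pattern

Observer


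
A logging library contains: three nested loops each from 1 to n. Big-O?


Reasoning: three levels of nesting over n
Complexity: O(n^3)

O(n^3)


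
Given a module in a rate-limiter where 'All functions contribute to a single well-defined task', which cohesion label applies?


Reasoning: Best: single purpose
Type: Functional cohesion

Functional cohesion


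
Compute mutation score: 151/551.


Mutation score = killed / total * 100
Mutation score = 151 / 551 * 100
Mutation score = 27.4%

27.4%


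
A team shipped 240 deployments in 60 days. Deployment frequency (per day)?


Formula: deployments per day = releases / days
= 240 / 60
= 4.0 deploys/day
(equivalently, 28.0 deploys/week)

4.0 deploys/day


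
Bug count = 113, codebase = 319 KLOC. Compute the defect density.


Defect density = defects / KLOC
Defect density = 113 / 319
Defect density = 0.354 defects/KLOC

0.354 defects/KLOC


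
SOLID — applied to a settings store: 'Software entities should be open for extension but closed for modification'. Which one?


This describes the Open/Closed Principle (OCP)

Open/Closed Principle (OCP)


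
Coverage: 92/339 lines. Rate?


Coverage = covered / total * 100
Coverage = 92 / 339 * 100
Coverage = 27.14%

27.14%


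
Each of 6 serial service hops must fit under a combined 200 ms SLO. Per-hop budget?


Formula: per_stage = total_budget / stages
per_stage = 200 / 6
per_stage = 33.33 ms

33.33 ms


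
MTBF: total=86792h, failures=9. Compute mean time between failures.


Formula: MTBF = Total operating time / Number of failures
MTBF = 86792 / 9
MTBF = 9643.56 hours

9643.56 hours


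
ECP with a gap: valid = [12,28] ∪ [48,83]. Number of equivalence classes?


Valid ranges: [12,28] and [48,83]
Class 1: x < 12 — invalid
Class 2: 12 ≤ x ≤ 28 — valid
Class 3: 28 < x < 48 — invalid (gap between ranges)
Class 4: 48 ≤ x ≤ 83 — valid
Class 5: x > 83 — invalid
Total equivalence classes: 5

5 equivalence classes


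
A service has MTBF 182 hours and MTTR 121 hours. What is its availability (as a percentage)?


Availability = MTBF / (MTBF + MTTR)
Availability = 182 / (182 + 121)
Availability = 182 / 303
Availability = 60.066%

60.066%


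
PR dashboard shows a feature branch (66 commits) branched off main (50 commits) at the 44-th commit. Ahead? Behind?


Common ancestor: commit #44
feature commits after divergence: 66 - 44 = 22
main commits after divergence: 50 - 44 = 6
feature is 22 commits ahead of main
main is 6 commits ahead of feature

feature ahead: 22, main ahead: 6


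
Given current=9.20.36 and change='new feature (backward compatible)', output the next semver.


Current: 9.20.36
Change category: 'new feature (backward compatible)' → minor bump
SemVer rule: minor bump → increment MINOR, reset PATCH to 0 (MAJOR unchanged)
New: 9.21.0

9.21.0


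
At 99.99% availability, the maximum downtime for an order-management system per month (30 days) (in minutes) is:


Formula: allowed downtime = period * (100 - SLA) / 100
Period (month (30 days)) = 43200 minutes
Unavailability fraction = (100 - 99.99) / 100
Allowed downtime = 43200 * (100 - 99.99) / 100
Allowed downtime = 4.32 minutes

4.32 minutes


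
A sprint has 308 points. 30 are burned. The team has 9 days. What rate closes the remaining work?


Formula: Required rate = Remaining points / Days left
Remaining = 308 - 30 = 278 points
Required rate = 278 / 9 = 30.89 points/day

30.89 points/day


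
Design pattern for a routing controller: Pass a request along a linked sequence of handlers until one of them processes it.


This matches the Chain of Responsibility pattern

Chain of Responsibility


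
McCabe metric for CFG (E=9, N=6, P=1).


Formula: V(G) = E - N + 2P
V(G) = 9 - 6 + 2*1
V(G) = 3 + 2
V(G) = 5

5


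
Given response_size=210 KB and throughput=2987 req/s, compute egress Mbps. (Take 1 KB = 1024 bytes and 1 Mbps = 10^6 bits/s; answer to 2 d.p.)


Formula: Mbps = payload_bytes * RPS * 8 / 1e6
Payload per request = 210 KB = 210 * 1024 = 215040 bytes
Total bytes/sec = 215040 * 2987 = 642324480
Total bits/sec = 642324480 * 8 = 5138595840
Mbps = 5138595840 / 1e6 = 5138.6

5138.6 Mbps


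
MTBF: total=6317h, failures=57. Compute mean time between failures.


Formula: MTBF = Total operating time / Number of failures
MTBF = 6317 / 57
MTBF = 110.82 hours

110.82 hours


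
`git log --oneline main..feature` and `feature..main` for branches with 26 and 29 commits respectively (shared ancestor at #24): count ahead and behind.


Common ancestor: commit #24
feature commits after divergence: 26 - 24 = 2
main commits after divergence: 29 - 24 = 5
feature is 2 commits ahead of main
main is 5 commits ahead of feature

feature ahead: 2, main ahead: 5


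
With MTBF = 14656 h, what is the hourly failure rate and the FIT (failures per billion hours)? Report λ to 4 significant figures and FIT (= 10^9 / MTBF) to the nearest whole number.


Formula: λ = 1 / MTBF; FIT = λ × 1e9 = 1e9 / MTBF
λ = 1 / 14656 ≈ 6.823e-05 failures/hour
FIT = 1e9 / 14656 ≈ 68231 failures per 1e9 hours (nearest whole number)

λ = 6.823e-05 /h, FIT = 68231


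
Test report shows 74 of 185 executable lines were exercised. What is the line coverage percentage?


Coverage = covered / total * 100
Coverage = 74 / 185 * 100
Coverage = 40.0%

40.0%


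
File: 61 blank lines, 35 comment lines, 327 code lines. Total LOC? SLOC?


Total LOC = blank + comment + code
Total LOC = 61 + 35 + 327 = 423
SLOC (source only) = code = 327

Total LOC: 423, SLOC: 327


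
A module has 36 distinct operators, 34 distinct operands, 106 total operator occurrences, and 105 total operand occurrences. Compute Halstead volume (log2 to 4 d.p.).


Formula: V = N * log2(η), where N = N1 + N2 and η = η1 + η2
η = 36 + 34 = 70
N = 106 + 105 = 211
log2(70) ≈ 6.1293
V = 211 * 6.1293 = 1293.28

1293.28


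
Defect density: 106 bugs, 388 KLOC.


Defect density = defects / KLOC
Defect density = 106 / 388
Defect density = 0.273 defects/KLOC

0.273 defects/KLOC


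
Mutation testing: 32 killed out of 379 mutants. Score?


Mutation score = killed / total * 100
Mutation score = 32 / 379 * 100
Mutation score = 8.44%

8.44%


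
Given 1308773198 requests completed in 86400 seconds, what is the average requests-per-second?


Formula: throughput = requests / seconds
throughput = 1308773198 / 86400
throughput = 15147.84 requests/second

15147.84 requests/second


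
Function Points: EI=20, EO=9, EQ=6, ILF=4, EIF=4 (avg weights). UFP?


UFP = EI*4 + EO*5 + EQ*4 + ILF*10 + EIF*7
UFP = 20*4 + 9*5 + 6*4 + 4*10 + 4*7
UFP = 80 + 45 + 24 + 40 + 28
UFP = 217

217


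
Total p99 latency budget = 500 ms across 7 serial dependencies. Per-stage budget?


Formula: per_stage = total_budget / stages
per_stage = 500 / 7
per_stage = 71.43 ms

71.43 ms


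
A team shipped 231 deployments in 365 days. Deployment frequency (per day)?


Formula: deployments per day = releases / days
= 231 / 365
= 0.633 deploys/day
(equivalently, 4.43 deploys/week)

0.633 deploys/day


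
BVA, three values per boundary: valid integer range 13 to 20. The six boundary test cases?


Range: [13, 20]
Boundaries: just below min, min, min+1, max-1, max, just above max
Values: [12, 13, 14, 19, 20, 21]

[12, 13, 14, 19, 20, 21]


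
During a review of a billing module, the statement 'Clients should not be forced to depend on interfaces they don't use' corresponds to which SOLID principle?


This describes the Interface Segregation Principle (ISP)

Interface Segregation Principle (ISP)


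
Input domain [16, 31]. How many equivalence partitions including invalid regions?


Valid range: [16, 31]
Class 1: x < 16 — invalid
Class 2: 16 ≤ x ≤ 31 — valid
Class 3: x > 31 — invalid
Total equivalence classes: 3

3 equivalence classes


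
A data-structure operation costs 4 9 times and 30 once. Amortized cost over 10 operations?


Formula: Amortized cost = Total cost / Operations
Total cost = (9 * 4) + (1 * 30)
Total cost = 36 + 30 = 66
Amortized = 66 / 10 = 6.6

6.6


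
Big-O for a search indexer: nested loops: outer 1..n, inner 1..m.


Reasoning: product of independent bounds
Complexity: O(n*m)

O(n*m)


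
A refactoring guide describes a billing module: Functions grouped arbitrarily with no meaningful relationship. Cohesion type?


Reasoning: Worst: random grouping
Type: Coincidental cohesion

Coincidental cohesion


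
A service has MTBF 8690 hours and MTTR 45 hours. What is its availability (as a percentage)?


Availability = MTBF / (MTBF + MTTR)
Availability = 8690 / (8690 + 45)
Availability = 8690 / 8735
Availability = 99.4848%

99.4848%


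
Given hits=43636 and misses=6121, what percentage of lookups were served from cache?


Formula: hit rate = hits / (hits + misses) * 100
hit rate = 43636 / (43636 + 6121) * 100
hit rate = 43636 / 49757 * 100
hit rate = 87.7%

87.7%


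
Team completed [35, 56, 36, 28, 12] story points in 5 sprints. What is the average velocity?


Formula: Avg velocity = Total points / Number of sprints
Points: [35, 56, 36, 28, 12]
Sum = 35 + 56 + 36 + 28 + 12 = 167
Avg velocity = 167 / 5 = 33.4 points/sprint

33.4 points/sprint


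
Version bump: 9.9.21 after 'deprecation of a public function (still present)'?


Current: 9.9.21
Change category: 'deprecation of a public function (still present)' → minor bump
SemVer rule: minor bump → increment MINOR, reset PATCH to 0 (MAJOR unchanged)
New: 9.10.0

9.10.0


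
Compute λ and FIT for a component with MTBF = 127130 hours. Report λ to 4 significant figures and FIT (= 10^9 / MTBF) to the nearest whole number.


Formula: λ = 1 / MTBF; FIT = λ × 1e9 = 1e9 / MTBF
λ = 1 / 127130 ≈ 7.866e-06 failures/hour
FIT = 1e9 / 127130 ≈ 7866 failures per 1e9 hours (nearest whole number)

λ = 7.866e-06 /h, FIT = 7866


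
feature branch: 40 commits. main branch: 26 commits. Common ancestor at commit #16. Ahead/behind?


Common ancestor: commit #16
feature commits after divergence: 40 - 16 = 24
main commits after divergence: 26 - 16 = 10
feature is 24 commits ahead of main
main is 10 commits ahead of feature

feature ahead: 24, main ahead: 10


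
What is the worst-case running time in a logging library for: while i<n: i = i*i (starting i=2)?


Reasoning: squaring drives double-exponential growth; iterations ~ log log n
Complexity: O(log log n)

O(log log n)


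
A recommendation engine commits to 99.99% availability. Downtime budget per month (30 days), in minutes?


Formula: allowed downtime = period * (100 - SLA) / 100
Period (month (30 days)) = 43200 minutes
Unavailability fraction = (100 - 99.99) / 100
Allowed downtime = 43200 * (100 - 99.99) / 100
Allowed downtime = 4.32 minutes

4.32 minutes


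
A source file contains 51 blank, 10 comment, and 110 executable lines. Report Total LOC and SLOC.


Total LOC = blank + comment + code
Total LOC = 51 + 10 + 110 = 171
SLOC (source only) = code = 110

Total LOC: 171, SLOC: 110


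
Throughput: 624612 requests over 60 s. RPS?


Formula: throughput = requests / seconds
throughput = 624612 / 60
throughput = 10410.2 requests/second

10410.2 requests/second


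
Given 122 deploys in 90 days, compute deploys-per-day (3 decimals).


Formula: deployments per day = releases / days
= 122 / 90
= 1.356 deploys/day
(equivalently, 9.49 deploys/week)

1.356 deploys/day


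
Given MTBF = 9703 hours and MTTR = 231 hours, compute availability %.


Availability = MTBF / (MTBF + MTTR)
Availability = 9703 / (9703 + 231)
Availability = 9703 / 9934
Availability = 97.6747%

97.6747%


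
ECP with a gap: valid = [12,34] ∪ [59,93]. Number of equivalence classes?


Valid ranges: [12,34] and [59,93]
Class 1: x < 12 — invalid
Class 2: 12 ≤ x ≤ 34 — valid
Class 3: 34 < x < 59 — invalid (gap between ranges)
Class 4: 59 ≤ x ≤ 93 — valid
Class 5: x > 93 — invalid
Total equivalence classes: 5

5 equivalence classes


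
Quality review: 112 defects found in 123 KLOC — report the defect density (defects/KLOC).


Defect density = defects / KLOC
Defect density = 112 / 123
Defect density = 0.911 defects/KLOC

0.911 defects/KLOC


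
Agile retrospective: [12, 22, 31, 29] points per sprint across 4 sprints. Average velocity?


Formula: Avg velocity = Total points / Number of sprints
Points: [12, 22, 31, 29]
Sum = 12 + 22 + 31 + 29 = 94
Avg velocity = 94 / 4 = 23.5 points/sprint

23.5 points/sprint


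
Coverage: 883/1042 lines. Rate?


Coverage = covered / total * 100
Coverage = 883 / 1042 * 100
Coverage = 84.74%

84.74%


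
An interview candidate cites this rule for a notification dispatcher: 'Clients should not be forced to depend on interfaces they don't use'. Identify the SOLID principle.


This describes the Interface Segregation Principle (ISP)

Interface Segregation Principle (ISP)


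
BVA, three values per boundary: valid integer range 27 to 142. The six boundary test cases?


Range: [27, 142]
Boundaries: just below min, min, min+1, max-1, max, just above max
Values: [26, 27, 28, 141, 142, 143]

[26, 27, 28, 141, 142, 143]


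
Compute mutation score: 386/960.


Mutation score = killed / total * 100
Mutation score = 386 / 960 * 100
Mutation score = 40.21%

40.21%


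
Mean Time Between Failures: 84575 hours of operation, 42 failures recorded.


Formula: MTBF = Total operating time / Number of failures
MTBF = 84575 / 42
MTBF = 2013.69 hours

2013.69 hours


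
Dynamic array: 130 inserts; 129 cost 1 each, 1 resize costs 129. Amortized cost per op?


Formula: Amortized cost = Total cost / Operations
Total cost = (129 * 1) + (1 * 129)
Total cost = 129 + 129 = 258
Amortized = 258 / 130 = 1.9846

1.9846


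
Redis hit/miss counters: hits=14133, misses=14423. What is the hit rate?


Formula: hit rate = hits / (hits + misses) * 100
hit rate = 14133 / (14133 + 14423) * 100
hit rate = 14133 / 28556 * 100
hit rate = 49.49%

49.49%


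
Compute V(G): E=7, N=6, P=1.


Formula: V(G) = E - N + 2P
V(G) = 7 - 6 + 2*1
V(G) = 1 + 2
V(G) = 3

3


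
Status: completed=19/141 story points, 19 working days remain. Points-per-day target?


Formula: Required rate = Remaining points / Days left
Remaining = 141 - 19 = 122 points
Required rate = 122 / 19 = 6.42 points/day

6.42 points/day


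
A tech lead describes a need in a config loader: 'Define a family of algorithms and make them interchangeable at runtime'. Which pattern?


This matches the Strategy pattern

Strategy


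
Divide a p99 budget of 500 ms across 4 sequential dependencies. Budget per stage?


Formula: per_stage = total_budget / stages
per_stage = 500 / 4
per_stage = 125.0 ms

125.0 ms


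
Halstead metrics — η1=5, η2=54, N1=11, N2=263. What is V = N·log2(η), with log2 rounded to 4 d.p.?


Formula: V = N * log2(η), where N = N1 + N2 and η = η1 + η2
η = 5 + 54 = 59
N = 11 + 263 = 274
log2(59) ≈ 5.8826
V = 274 * 5.8826 = 1611.83

1611.83


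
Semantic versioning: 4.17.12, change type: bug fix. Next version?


Current: 4.17.12
Change category: 'bug fix' → patch bump
SemVer rule: patch bump → increment PATCH (MAJOR and MINOR unchanged)
New: 4.17.13

4.17.13


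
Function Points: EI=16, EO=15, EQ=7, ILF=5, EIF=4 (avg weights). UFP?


UFP = EI*4 + EO*5 + EQ*4 + ILF*10 + EIF*7
UFP = 16*4 + 15*5 + 7*4 + 5*10 + 4*7
UFP = 64 + 75 + 28 + 50 + 28
UFP = 245

245


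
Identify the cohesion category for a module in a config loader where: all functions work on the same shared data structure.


Reasoning: Functions share data
Type: Communicational cohesion

Communicational cohesion


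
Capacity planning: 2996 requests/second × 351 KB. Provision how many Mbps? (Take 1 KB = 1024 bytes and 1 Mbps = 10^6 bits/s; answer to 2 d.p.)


Formula: Mbps = payload_bytes * RPS * 8 / 1e6
Payload per request = 351 KB = 351 * 1024 = 359424 bytes
Total bytes/sec = 359424 * 2996 = 1076834304
Total bits/sec = 1076834304 * 8 = 8614674432
Mbps = 8614674432 / 1e6 = 8614.67

8614.67 Mbps


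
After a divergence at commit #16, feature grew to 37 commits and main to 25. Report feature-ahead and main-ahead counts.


Common ancestor: commit #16
feature commits after divergence: 37 - 16 = 21
main commits after divergence: 25 - 16 = 9
feature is 21 commits ahead of main
main is 9 commits ahead of feature

feature ahead: 21, main ahead: 9


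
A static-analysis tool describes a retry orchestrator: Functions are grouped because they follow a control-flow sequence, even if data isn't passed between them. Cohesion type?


Reasoning: Grouped by order of execution within a routine, not by data flow
Type: Procedural cohesion

Procedural cohesion


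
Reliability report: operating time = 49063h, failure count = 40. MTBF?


Formula: MTBF = Total operating time / Number of failures
MTBF = 49063 / 40
MTBF = 1226.58 hours

1226.58 hours


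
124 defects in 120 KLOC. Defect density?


Defect density = defects / KLOC
Defect density = 124 / 120
Defect density = 1.033 defects/KLOC

1.033 defects/KLOC


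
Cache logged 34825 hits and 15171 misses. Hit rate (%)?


Formula: hit rate = hits / (hits + misses) * 100
hit rate = 34825 / (34825 + 15171) * 100
hit rate = 34825 / 49996 * 100
hit rate = 69.66%

69.66%


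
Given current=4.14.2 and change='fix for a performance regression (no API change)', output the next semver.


Current: 4.14.2
Change category: 'fix for a performance regression (no API change)' → patch bump
SemVer rule: patch bump → increment PATCH (MAJOR and MINOR unchanged)
New: 4.14.3

4.14.3


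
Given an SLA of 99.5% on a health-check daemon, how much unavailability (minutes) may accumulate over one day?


Formula: allowed downtime = period * (100 - SLA) / 100
Period (day) = 1440 minutes
Unavailability fraction = (100 - 99.5) / 100
Allowed downtime = 1440 * (100 - 99.5) / 100
Allowed downtime = 7.2 minutes

7.2 minutes


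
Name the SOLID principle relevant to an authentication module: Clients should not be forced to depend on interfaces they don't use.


This describes the Interface Segregation Principle (ISP)

Interface Segregation Principle (ISP)


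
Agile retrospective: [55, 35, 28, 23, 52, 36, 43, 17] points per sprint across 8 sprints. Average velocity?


Formula: Avg velocity = Total points / Number of sprints
Points: [55, 35, 28, 23, 52, 36, 43, 17]
Sum = 55 + 35 + 28 + 23 + 52 + 36 + 43 + 17 = 289
Avg velocity = 289 / 8 = 36.13 points/sprint

36.13 points/sprint


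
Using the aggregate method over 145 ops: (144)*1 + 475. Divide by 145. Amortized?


Formula: Amortized cost = Total cost / Operations
Total cost = (144 * 1) + (1 * 475)
Total cost = 144 + 475 = 619
Amortized = 619 / 145 = 4.269

4.269


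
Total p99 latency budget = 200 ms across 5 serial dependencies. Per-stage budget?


Formula: per_stage = total_budget / stages
per_stage = 200 / 5
per_stage = 40.0 ms

40.0 ms


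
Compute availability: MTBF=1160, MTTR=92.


Availability = MTBF / (MTBF + MTTR)
Availability = 1160 / (1160 + 92)
Availability = 1160 / 1252
Availability = 92.6518%

92.6518%


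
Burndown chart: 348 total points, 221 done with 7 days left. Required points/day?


Formula: Required rate = Remaining points / Days left
Remaining = 348 - 221 = 127 points
Required rate = 127 / 7 = 18.14 points/day

18.14 points/day


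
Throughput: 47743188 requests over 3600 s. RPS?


Formula: throughput = requests / seconds
throughput = 47743188 / 3600
throughput = 13262.0 requests/second

13262.0 requests/second


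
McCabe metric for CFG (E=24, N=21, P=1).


Formula: V(G) = E - N + 2P
V(G) = 24 - 21 + 2*1
V(G) = 3 + 2
V(G) = 5

5


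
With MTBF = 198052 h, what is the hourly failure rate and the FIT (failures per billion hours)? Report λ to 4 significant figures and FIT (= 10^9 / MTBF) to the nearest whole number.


Formula: λ = 1 / MTBF; FIT = λ × 1e9 = 1e9 / MTBF
λ = 1 / 198052 ≈ 5.049e-06 failures/hour
FIT = 1e9 / 198052 ≈ 5049 failures per 1e9 hours (nearest whole number)

λ = 5.049e-06 /h, FIT = 5049


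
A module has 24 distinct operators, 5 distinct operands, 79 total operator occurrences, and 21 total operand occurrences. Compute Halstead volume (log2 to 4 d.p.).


Formula: V = N * log2(η), where N = N1 + N2 and η = η1 + η2
η = 24 + 5 = 29
N = 79 + 21 = 100
log2(29) ≈ 4.8580
V = 100 * 4.8580 = 485.80

485.80


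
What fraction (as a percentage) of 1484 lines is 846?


Coverage = covered / total * 100
Coverage = 846 / 1484 * 100
Coverage = 57.01%

57.01%


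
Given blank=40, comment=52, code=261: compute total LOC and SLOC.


Total LOC = blank + comment + code
Total LOC = 40 + 52 + 261 = 353
SLOC (source only) = code = 261

Total LOC: 353, SLOC: 261


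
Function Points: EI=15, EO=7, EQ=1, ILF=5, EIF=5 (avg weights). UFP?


UFP = EI*4 + EO*5 + EQ*4 + ILF*10 + EIF*7
UFP = 15*4 + 7*5 + 1*4 + 5*10 + 5*7
UFP = 60 + 35 + 4 + 50 + 35
UFP = 184

184


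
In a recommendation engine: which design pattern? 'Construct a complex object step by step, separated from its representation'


This matches the Builder pattern

Builder


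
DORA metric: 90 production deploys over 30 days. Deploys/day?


Formula: deployments per day = releases / days
= 90 / 30
= 3.0 deploys/day
(equivalently, 21.0 deploys/week)

3.0 deploys/day


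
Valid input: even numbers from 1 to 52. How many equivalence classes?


Constraint: even integers in [1, 52]
Class 1: x < 1 — out-of-range invalid
Class 2: x in [1,52] but odd — wrong type invalid
Class 3: x in [1,52] and even — valid
Class 4: x > 52 — out-of-range invalid
Total equivalence classes: 4

4 equivalence classes


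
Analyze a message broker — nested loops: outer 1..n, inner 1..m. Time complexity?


Reasoning: product of independent bounds
Complexity: O(n*m)

O(n*m)


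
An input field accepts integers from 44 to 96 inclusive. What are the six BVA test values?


Range: [44, 96]
Boundaries: just below min, min, min+1, max-1, max, just above max
Values: [43, 44, 45, 95, 96, 97]

[43, 44, 45, 95, 96, 97]


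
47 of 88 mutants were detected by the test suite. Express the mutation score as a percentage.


Mutation score = killed / total * 100
Mutation score = 47 / 88 * 100
Mutation score = 53.41%

53.41%


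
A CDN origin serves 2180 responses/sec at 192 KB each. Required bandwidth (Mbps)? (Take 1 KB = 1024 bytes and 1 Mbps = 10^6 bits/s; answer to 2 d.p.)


Formula: Mbps = payload_bytes * RPS * 8 / 1e6
Payload per request = 192 KB = 192 * 1024 = 196608 bytes
Total bytes/sec = 196608 * 2180 = 428605440
Total bits/sec = 428605440 * 8 = 3428843520
Mbps = 3428843520 / 1e6 = 3428.84

3428.84 Mbps


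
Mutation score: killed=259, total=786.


Mutation score = killed / total * 100
Mutation score = 259 / 786 * 100
Mutation score = 32.95%

32.95%


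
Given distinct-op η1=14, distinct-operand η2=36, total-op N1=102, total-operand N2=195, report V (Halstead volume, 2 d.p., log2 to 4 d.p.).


Formula: V = N * log2(η), where N = N1 + N2 and η = η1 + η2
η = 14 + 36 = 50
N = 102 + 195 = 297
log2(50) ≈ 5.6439
V = 297 * 5.6439 = 1676.24

1676.24


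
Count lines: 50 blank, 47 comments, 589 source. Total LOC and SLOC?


Total LOC = blank + comment + code
Total LOC = 50 + 47 + 589 = 686
SLOC (source only) = code = 589

Total LOC: 686, SLOC: 589


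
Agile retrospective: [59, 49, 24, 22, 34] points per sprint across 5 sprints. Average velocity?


Formula: Avg velocity = Total points / Number of sprints
Points: [59, 49, 24, 22, 34]
Sum = 59 + 49 + 24 + 22 + 34 = 188
Avg velocity = 188 / 5 = 37.6 points/sprint

37.6 points/sprint


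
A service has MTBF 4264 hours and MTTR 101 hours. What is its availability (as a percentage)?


Availability = MTBF / (MTBF + MTTR)
Availability = 4264 / (4264 + 101)
Availability = 4264 / 4365
Availability = 97.6861%

97.6861%


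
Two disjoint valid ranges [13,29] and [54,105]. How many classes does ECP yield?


Valid ranges: [13,29] and [54,105]
Class 1: x < 13 — invalid
Class 2: 13 ≤ x ≤ 29 — valid
Class 3: 29 < x < 54 — invalid (gap between ranges)
Class 4: 54 ≤ x ≤ 105 — valid
Class 5: x > 105 — invalid
Total equivalence classes: 5

5 equivalence classes


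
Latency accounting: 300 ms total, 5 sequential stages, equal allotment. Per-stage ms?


Formula: per_stage = total_budget / stages
per_stage = 300 / 5
per_stage = 60.0 ms

60.0 ms


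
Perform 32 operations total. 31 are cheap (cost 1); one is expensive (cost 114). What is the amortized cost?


Formula: Amortized cost = Total cost / Operations
Total cost = (31 * 1) + (1 * 114)
Total cost = 31 + 114 = 145
Amortized = 145 / 32 = 4.5313

4.5313


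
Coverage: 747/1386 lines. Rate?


Coverage = covered / total * 100
Coverage = 747 / 1386 * 100
Coverage = 53.9%

53.9%


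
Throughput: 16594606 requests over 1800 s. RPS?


Formula: throughput = requests / seconds
throughput = 16594606 / 1800
throughput = 9219.23 requests/second

9219.23 requests/second


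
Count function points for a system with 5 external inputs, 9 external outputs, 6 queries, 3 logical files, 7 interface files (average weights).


UFP = EI*4 + EO*5 + EQ*4 + ILF*10 + EIF*7
UFP = 5*4 + 9*5 + 6*4 + 3*10 + 7*7
UFP = 20 + 45 + 24 + 30 + 49
UFP = 168

168


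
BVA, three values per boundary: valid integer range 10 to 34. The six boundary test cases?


Range: [10, 34]
Boundaries: just below min, min, min+1, max-1, max, just above max
Values: [9, 10, 11, 33, 34, 35]

[9, 10, 11, 33, 34, 35]


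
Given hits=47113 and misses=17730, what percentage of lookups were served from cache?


Formula: hit rate = hits / (hits + misses) * 100
hit rate = 47113 / (47113 + 17730) * 100
hit rate = 47113 / 64843 * 100
hit rate = 72.66%

72.66%


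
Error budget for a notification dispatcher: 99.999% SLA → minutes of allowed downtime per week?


Formula: allowed downtime = period * (100 - SLA) / 100
Period (week) = 10080 minutes
Unavailability fraction = (100 - 99.999) / 100
Allowed downtime = 10080 * (100 - 99.999) / 100
Allowed downtime = 0.1008 minutes

0.1008 minutes


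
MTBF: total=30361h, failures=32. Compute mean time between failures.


Formula: MTBF = Total operating time / Number of failures
MTBF = 30361 / 32
MTBF = 948.78 hours

948.78 hours


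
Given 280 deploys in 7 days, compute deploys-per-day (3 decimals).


Formula: deployments per day = releases / days
= 280 / 7
= 40.0 deploys/day
(equivalently, 280.0 deploys/week)

40.0 deploys/day


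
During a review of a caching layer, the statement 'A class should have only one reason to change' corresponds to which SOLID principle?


This describes the Single Responsibility Principle (SRP)

Single Responsibility Principle (SRP)


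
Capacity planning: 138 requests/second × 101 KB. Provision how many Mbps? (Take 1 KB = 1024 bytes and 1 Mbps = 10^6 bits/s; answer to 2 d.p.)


Formula: Mbps = payload_bytes * RPS * 8 / 1e6
Payload per request = 101 KB = 101 * 1024 = 103424 bytes
Total bytes/sec = 103424 * 138 = 14272512
Total bits/sec = 14272512 * 8 = 114180096
Mbps = 114180096 / 1e6 = 114.18

114.18 Mbps


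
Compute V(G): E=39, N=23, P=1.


Formula: V(G) = E - N + 2P
V(G) = 39 - 23 + 2*1
V(G) = 16 + 2
V(G) = 18

18


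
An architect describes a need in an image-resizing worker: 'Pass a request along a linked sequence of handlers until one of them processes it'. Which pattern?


This matches the Chain of Responsibility pattern

Chain of Responsibility


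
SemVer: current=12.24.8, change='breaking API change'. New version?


Current: 12.24.8
Change category: 'breaking API change' → major bump
SemVer rule: major bump → increment MAJOR, reset MINOR and PATCH to 0
New: 13.0.0

13.0.0


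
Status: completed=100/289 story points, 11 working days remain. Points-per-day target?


Formula: Required rate = Remaining points / Days left
Remaining = 289 - 100 = 189 points
Required rate = 189 / 11 = 17.18 points/day

17.18 points/day


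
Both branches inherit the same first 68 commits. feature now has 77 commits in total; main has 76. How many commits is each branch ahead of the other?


Common ancestor: commit #68
feature commits after divergence: 77 - 68 = 9
main commits after divergence: 76 - 68 = 8
feature is 9 commits ahead of main
main is 8 commits ahead of feature

feature ahead: 9, main ahead: 8


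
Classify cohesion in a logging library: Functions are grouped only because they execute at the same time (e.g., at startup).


Reasoning: Related by timing only
Type: Temporal cohesion

Temporal cohesion


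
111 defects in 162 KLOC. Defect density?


Defect density = defects / KLOC
Defect density = 111 / 162
Defect density = 0.685 defects/KLOC

0.685 defects/KLOC


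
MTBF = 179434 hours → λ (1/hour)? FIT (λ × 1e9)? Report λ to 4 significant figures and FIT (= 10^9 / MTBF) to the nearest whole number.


Formula: λ = 1 / MTBF; FIT = λ × 1e9 = 1e9 / MTBF
λ = 1 / 179434 ≈ 5.573e-06 failures/hour
FIT = 1e9 / 179434 ≈ 5573 failures per 1e9 hours (nearest whole number)

λ = 5.573e-06 /h, FIT = 5573


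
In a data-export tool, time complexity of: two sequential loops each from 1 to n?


Reasoning: sequential dominates: O(n) + O(n) = O(n)
Complexity: O(n)

O(n)


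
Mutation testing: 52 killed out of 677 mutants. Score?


Mutation score = killed / total * 100
Mutation score = 52 / 677 * 100
Mutation score = 7.68%

7.68%


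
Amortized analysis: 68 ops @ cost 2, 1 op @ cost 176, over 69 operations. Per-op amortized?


Formula: Amortized cost = Total cost / Operations
Total cost = (68 * 2) + (1 * 176)
Total cost = 136 + 176 = 312
Amortized = 312 / 69 = 4.5217

4.5217


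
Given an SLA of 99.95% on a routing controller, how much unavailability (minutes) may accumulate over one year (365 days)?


Formula: allowed downtime = period * (100 - SLA) / 100
Period (year (365 days)) = 525600 minutes
Unavailability fraction = (100 - 99.95) / 100
Allowed downtime = 525600 * (100 - 99.95) / 100
Allowed downtime = 262.8 minutes

262.8 minutes


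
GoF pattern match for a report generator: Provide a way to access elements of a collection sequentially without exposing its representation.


This matches the Iterator pattern

Iterator


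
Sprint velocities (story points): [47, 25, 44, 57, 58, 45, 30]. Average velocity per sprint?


Formula: Avg velocity = Total points / Number of sprints
Points: [47, 25, 44, 57, 58, 45, 30]
Sum = 47 + 25 + 44 + 57 + 58 + 45 + 30 = 306
Avg velocity = 306 / 7 = 43.71 points/sprint

43.71 points/sprint


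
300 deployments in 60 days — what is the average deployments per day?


Formula: deployments per day = releases / days
= 300 / 60
= 5.0 deploys/day
(equivalently, 35.0 deploys/week)

5.0 deploys/day


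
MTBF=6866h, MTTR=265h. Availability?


Availability = MTBF / (MTBF + MTTR)
Availability = 6866 / (6866 + 265)
Availability = 6866 / 7131
Availability = 96.2838%

96.2838%


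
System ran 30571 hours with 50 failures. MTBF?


Formula: MTBF = Total operating time / Number of failures
MTBF = 30571 / 50
MTBF = 611.42 hours

611.42 hours


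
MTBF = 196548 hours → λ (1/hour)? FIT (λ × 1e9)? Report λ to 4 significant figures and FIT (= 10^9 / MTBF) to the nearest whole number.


Formula: λ = 1 / MTBF; FIT = λ × 1e9 = 1e9 / MTBF
λ = 1 / 196548 ≈ 5.088e-06 failures/hour
FIT = 1e9 / 196548 ≈ 5088 failures per 1e9 hours (nearest whole number)

λ = 5.088e-06 /h, FIT = 5088


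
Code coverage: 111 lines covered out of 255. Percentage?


Coverage = covered / total * 100
Coverage = 111 / 255 * 100
Coverage = 43.53%

43.53%


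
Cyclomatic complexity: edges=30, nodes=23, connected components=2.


Formula: V(G) = E - N + 2P
V(G) = 30 - 23 + 2*2
V(G) = 7 + 4
V(G) = 11

11


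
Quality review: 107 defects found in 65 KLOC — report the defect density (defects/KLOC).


Defect density = defects / KLOC
Defect density = 107 / 65
Defect density = 1.646 defects/KLOC

1.646 defects/KLOC


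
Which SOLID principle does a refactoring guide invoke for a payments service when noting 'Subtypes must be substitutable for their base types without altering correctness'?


This describes the Liskov Substitution Principle (LSP)

Liskov Substitution Principle (LSP)


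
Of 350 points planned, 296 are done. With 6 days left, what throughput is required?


Formula: Required rate = Remaining points / Days left
Remaining = 350 - 296 = 54 points
Required rate = 54 / 6 = 9.0 points/day

9.0 points/day


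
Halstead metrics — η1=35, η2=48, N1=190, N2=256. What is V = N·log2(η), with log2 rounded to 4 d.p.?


Formula: V = N * log2(η), where N = N1 + N2 and η = η1 + η2
η = 35 + 48 = 83
N = 190 + 256 = 446
log2(83) ≈ 6.3750
V = 446 * 6.3750 = 2843.25

2843.25


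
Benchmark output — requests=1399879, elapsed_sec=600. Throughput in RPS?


Formula: throughput = requests / seconds
throughput = 1399879 / 600
throughput = 2333.13 requests/second

2333.13 requests/second


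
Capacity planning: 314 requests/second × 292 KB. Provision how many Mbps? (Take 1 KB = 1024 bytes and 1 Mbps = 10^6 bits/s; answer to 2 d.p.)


Formula: Mbps = payload_bytes * RPS * 8 / 1e6
Payload per request = 292 KB = 292 * 1024 = 299008 bytes
Total bytes/sec = 299008 * 314 = 93888512
Total bits/sec = 93888512 * 8 = 751108096
Mbps = 751108096 / 1e6 = 751.11

751.11 Mbps


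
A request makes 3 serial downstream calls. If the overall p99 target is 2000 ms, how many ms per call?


Formula: per_stage = total_budget / stages
per_stage = 2000 / 3
per_stage = 666.67 ms

666.67 ms


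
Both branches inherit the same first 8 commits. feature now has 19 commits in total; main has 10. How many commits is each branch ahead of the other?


Common ancestor: commit #8
feature commits after divergence: 19 - 8 = 11
main commits after divergence: 10 - 8 = 2
feature is 11 commits ahead of main
main is 2 commits ahead of feature

feature ahead: 11, main ahead: 2


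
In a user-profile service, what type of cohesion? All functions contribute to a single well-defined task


Reasoning: Best: single purpose
Type: Functional cohesion

Functional cohesion


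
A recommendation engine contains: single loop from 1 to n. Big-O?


Reasoning: one pass through n items
Complexity: O(n)

O(n)


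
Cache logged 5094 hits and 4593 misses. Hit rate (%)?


Formula: hit rate = hits / (hits + misses) * 100
hit rate = 5094 / (5094 + 4593) * 100
hit rate = 5094 / 9687 * 100
hit rate = 52.59%

52.59%


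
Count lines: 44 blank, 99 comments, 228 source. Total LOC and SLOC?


Total LOC = blank + comment + code
Total LOC = 44 + 99 + 228 = 371
SLOC (source only) = code = 228

Total LOC: 371, SLOC: 228


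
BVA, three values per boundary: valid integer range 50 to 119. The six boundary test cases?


Range: [50, 119]
Boundaries: just below min, min, min+1, max-1, max, just above max
Values: [49, 50, 51, 118, 119, 120]

[49, 50, 51, 118, 119, 120]


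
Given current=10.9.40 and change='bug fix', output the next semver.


Current: 10.9.40
Change category: 'bug fix' → patch bump
SemVer rule: patch bump → increment PATCH (MAJOR and MINOR unchanged)
New: 10.9.41

10.9.41


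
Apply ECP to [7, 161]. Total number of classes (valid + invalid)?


Valid range: [7, 161]
Class 1: x < 7 — invalid
Class 2: 7 ≤ x ≤ 161 — valid
Class 3: x > 161 — invalid
Total equivalence classes: 3

3 equivalence classes


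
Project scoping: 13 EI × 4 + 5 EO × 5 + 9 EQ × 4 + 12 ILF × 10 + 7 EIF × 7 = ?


UFP = EI*4 + EO*5 + EQ*4 + ILF*10 + EIF*7
UFP = 13*4 + 5*5 + 9*4 + 12*10 + 7*7
UFP = 52 + 25 + 36 + 120 + 49
UFP = 282

282
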